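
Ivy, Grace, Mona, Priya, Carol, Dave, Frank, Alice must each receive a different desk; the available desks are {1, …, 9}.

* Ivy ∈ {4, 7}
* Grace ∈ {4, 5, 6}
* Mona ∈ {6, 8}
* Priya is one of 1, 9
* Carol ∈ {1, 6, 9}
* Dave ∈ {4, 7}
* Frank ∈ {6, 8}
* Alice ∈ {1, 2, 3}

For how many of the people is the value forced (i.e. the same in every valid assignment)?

The 2 variables Ivy and Dave are confined to {4, 7}, which locks those values in; drop them from Grace.
Mona and Frank share exactly the 2 values {6, 8}; by pigeonhole those values go to them, so strike 6, 8 from Grace, Carol.
That leaves Grace = 5.
The 2 variables Priya and Carol are confined to {1, 9}, which locks those values in; drop them from Alice.
Determined: Grace=5. The other people each still have more than one consistent value. That makes 1.

1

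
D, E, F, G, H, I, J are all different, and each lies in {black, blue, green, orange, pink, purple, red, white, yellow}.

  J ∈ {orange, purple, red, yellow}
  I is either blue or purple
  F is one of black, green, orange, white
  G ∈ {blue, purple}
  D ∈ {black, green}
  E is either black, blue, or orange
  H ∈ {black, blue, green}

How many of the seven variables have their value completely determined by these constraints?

2

G and I share exactly the 2 values {blue, purple}; by pigeonhole those values go to them, so strike blue, purple from E, H, J.
The 2 variables D and H are confined to {black, green}, which locks those values in; drop them from E, F.
E's domain is down to {orange}, so E = orange. Strike orange from F, J.
F must be white (only option left).
Determined: E=orange, F=white. The other variables each still have more than one consistent value. That makes 2.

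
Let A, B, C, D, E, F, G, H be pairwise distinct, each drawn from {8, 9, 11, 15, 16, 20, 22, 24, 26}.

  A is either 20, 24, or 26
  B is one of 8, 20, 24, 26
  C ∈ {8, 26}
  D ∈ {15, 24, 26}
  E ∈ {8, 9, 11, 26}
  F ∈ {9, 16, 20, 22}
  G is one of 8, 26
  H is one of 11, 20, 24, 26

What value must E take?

9

The 2 variables C and G are confined to {8, 26}, which locks those values in; drop them from A, B, D, E, H.
A and B between them cover only {20, 24} — a naked pair. Remove those values from D, F, H.
D's domain is down to {15}, so D = 15.
H has just one choice, so H = 11. Remove 11 from E.
So E = 9.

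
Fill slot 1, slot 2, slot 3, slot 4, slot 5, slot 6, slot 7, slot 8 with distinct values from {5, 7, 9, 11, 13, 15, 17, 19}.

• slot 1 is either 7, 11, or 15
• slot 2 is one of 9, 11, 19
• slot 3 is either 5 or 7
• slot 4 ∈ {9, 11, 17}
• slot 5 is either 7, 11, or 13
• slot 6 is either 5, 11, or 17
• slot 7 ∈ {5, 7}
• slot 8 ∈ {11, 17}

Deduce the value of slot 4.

Among the 8 variables, 13 fits only slot 5 (and all 8 values in {5, 7, 9, 11, 13, 15, 17, 19} must be used), so slot 5 = 13.
The 7 still-open variables together cover exactly {5, 7, 9, 11, 15, 17, 19} — 7 values for 7 variables — and 15 appears only in slot 1's list, so slot 1 = 15.
The 6 still-open variables draw from only 6 values {5, 7, 9, 11, 17, 19}, so each is used; only slot 2 can be 19, hence slot 2 = 19.
The 5 still-open variables draw from only 5 values {5, 7, 9, 11, 17}, so each is used; only slot 4 can be 9, hence slot 4 = 9.

9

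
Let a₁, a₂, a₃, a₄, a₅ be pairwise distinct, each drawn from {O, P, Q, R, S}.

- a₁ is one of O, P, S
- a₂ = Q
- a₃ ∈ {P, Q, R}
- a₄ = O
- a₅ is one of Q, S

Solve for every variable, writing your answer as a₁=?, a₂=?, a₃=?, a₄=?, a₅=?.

a₂ has just one choice, so a₂ = Q. Eliminate Q elsewhere: a₃, a₅.
a₄ must be O (only option left). Strike O from a₁.
a₅'s domain is down to {S}, so a₅ = S. Eliminate S elsewhere: a₁.
a₁ has just one choice, so a₁ = P. Strike P from a₃.
a₃'s domain is down to {R}, so a₃ = R.

a₁=P, a₂=Q, a₃=R, a₄=O, a₅=S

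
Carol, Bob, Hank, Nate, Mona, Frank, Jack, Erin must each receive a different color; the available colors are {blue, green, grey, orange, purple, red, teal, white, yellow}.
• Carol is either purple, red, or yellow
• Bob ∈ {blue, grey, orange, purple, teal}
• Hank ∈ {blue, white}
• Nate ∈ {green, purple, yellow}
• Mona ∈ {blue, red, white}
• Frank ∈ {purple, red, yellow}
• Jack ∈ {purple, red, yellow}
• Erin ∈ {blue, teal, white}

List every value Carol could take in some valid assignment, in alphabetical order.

purple, red, yellow

Carol, Frank, Jack share exactly the 3 values {purple, red, yellow}; by pigeonhole those values go to them, so strike purple, red, yellow from Bob, Nate, Mona.
Nate must be green (only option left).
Hank and Mona share exactly the 2 values {blue, white}; by pigeonhole those values go to them, so strike blue, white from Bob, Erin.
Erin's domain is down to {teal}, so Erin = teal. Remove teal from Bob.
No further eliminations apply; Carol can still be any of purple, red, yellow.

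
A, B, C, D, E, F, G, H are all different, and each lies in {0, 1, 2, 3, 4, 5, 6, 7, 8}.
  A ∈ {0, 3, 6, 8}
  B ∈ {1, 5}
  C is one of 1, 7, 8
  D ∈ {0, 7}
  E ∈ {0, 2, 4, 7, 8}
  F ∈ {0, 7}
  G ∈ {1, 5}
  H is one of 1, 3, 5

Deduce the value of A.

6

B and G share exactly the 2 values {1, 5}; by pigeonhole those values go to them, so strike 1, 5 from C, H.
That leaves H = 3. Eliminate 3 elsewhere: A.
D and F between them cover only {0, 7} — a naked pair. Remove those values from A, C, E.
That leaves C = 8. Eliminate 8 elsewhere: A, E.
So A = 6.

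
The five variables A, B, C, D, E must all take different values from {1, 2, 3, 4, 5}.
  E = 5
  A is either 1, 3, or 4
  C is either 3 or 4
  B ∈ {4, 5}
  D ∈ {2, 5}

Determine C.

3

E has just one choice, so E = 5. So B, D can't be 5.
B must be 4 (only option left). Eliminate 4 elsewhere: A, C.
So C = 3.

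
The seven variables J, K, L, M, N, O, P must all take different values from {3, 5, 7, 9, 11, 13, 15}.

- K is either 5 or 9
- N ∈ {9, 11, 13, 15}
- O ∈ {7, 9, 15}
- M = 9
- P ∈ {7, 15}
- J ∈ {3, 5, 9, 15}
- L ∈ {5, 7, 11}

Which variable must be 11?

M must be 9 (only option left). Remove 9 from J, K, N, O.
K must be 5 (only option left). So J, L can't be 5.
The 5 still-open variables together cover exactly {3, 7, 11, 13, 15} — 5 values for 5 variables — and 3 appears only in J's list, so J = 3.
Among the 4 still-open variables, 13 fits only N (and all 4 values in {7, 11, 13, 15} must be used), so N = 13.
The 3 still-open variables draw from only 3 values {7, 11, 15}, so each is used; only L can be 11, hence L = 11.

L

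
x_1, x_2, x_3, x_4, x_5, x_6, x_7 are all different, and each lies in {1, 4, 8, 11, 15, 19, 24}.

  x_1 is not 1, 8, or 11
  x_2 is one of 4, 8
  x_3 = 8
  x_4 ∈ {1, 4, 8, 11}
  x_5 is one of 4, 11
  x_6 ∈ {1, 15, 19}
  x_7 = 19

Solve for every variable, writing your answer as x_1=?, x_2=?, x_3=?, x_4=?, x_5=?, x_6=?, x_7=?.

x_3's domain is down to {8}, so x_3 = 8. Eliminate 8 elsewhere: x_2, x_4.
x_7 has just one choice, so x_7 = 19. So x_1, x_6 can't be 19.
x_2 must be 4 (only option left). Remove 4 from x_1, x_4, x_5.
x_5's domain is down to {11}, so x_5 = 11. So x_4 can't be 11.
x_4 has just one choice, so x_4 = 1. So x_6 can't be 1.
x_6 must be 15 (only option left). So x_1 can't be 15.
x_1 has just one choice, so x_1 = 24.

x_1=24, x_2=4, x_3=8, x_4=1, x_5=11, x_6=15, x_7=19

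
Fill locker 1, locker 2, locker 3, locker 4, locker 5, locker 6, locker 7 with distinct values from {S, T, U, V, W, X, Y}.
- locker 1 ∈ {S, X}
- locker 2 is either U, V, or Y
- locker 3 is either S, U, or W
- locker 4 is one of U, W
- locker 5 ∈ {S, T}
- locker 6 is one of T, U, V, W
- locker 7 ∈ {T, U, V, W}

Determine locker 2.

Y

The 7 variables together cover exactly {S, T, U, V, W, X, Y} — 7 values for 7 variables — and X appears only in locker 1's list, so locker 1 = X.
The 6 still-open variables draw from only 6 values {S, T, U, V, W, Y}, so each is used; only locker 2 can be Y, hence locker 2 = Y.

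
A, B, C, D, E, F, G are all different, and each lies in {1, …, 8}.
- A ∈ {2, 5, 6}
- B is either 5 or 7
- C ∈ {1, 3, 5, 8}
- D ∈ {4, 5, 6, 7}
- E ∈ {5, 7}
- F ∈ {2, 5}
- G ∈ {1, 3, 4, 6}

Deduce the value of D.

4

B and E share exactly the 2 values {5, 7}; by pigeonhole those values go to them, so strike 5, 7 from A, C, D, F.
That leaves F = 2. Strike 2 from A.
A must be 6 (only option left). Strike 6 from D, G.
So D = 4.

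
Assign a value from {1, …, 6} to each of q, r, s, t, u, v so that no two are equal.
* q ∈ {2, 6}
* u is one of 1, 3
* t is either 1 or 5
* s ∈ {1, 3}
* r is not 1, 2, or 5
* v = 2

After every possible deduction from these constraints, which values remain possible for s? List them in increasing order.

1, 3

v must be 2 (only option left). So q can't be 2.
q must be 6 (only option left). Strike 6 from r.
Among the 4 still-open variables, 4 fits only r (and all 4 values in {1, 3, 4, 5} must be used), so r = 4.
The 3 still-open variables draw from only 3 values {1, 3, 5}, so each is used; only t can be 5, hence t = 5.
No further eliminations apply; s can still be any of 1, 3.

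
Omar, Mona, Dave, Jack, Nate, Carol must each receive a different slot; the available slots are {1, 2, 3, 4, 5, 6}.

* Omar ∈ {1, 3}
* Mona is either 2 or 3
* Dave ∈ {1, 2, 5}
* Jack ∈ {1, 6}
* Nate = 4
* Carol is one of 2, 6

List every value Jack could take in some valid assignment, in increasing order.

1, 6

Nate's domain is down to {4}, so Nate = 4.
The 5 still-open variables draw from only 5 values {1, 2, 3, 5, 6}, so each is used; only Dave can be 5, hence Dave = 5.
No further eliminations apply; Jack can still be any of 1, 6.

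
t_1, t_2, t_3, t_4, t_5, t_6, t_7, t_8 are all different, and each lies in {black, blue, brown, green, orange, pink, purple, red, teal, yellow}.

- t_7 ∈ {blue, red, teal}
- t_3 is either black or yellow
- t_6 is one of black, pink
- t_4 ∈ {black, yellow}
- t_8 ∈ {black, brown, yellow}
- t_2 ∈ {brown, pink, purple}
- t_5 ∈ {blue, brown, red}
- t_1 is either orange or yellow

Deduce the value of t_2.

t_3 and t_4 between them cover only {black, yellow} — a naked pair. Remove those values from t_1, t_6, t_8.
t_1 has just one choice, so t_1 = orange.
t_6's domain is down to {pink}, so t_6 = pink. Eliminate pink elsewhere: t_2.
That leaves t_8 = brown. Strike brown from t_2, t_5.
So t_2 = purple.

purple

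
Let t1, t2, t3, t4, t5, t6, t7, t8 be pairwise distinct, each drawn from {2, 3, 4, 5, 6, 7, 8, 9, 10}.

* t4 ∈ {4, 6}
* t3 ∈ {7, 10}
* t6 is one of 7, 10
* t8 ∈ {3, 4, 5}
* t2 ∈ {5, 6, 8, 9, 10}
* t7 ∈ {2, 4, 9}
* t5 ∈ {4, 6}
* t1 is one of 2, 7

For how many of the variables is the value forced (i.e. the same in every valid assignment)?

t3 and t6 between them cover only {7, 10} — a naked pair. Remove those values from t1, t2.
t1's domain is down to {2}, so t1 = 2. Eliminate 2 elsewhere: t7.
t4 and t5 between them cover only {4, 6} — a naked pair. Remove those values from t2, t7, t8.
t7's domain is down to {9}, so t7 = 9. Remove 9 from t2.
Determined: t1=2, t7=9. The other variables each still have more than one consistent value. That makes 2.

2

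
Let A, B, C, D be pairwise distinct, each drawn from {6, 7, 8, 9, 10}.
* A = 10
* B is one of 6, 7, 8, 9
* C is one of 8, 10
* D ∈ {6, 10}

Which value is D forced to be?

A must be 10 (only option left). Eliminate 10 elsewhere: C, D.
So D = 6.

6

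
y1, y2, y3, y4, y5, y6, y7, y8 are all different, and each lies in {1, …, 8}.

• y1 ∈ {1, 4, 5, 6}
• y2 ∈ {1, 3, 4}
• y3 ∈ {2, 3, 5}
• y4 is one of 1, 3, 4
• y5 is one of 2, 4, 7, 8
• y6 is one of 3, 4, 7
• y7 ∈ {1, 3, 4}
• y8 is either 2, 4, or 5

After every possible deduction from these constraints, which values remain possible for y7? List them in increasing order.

Among the 8 variables, 6 fits only y1 (and all 8 values in {1, 2, 3, 4, 5, 6, 7, 8} must be used), so y1 = 6.
The 7 still-open variables together cover exactly {1, 2, 3, 4, 5, 7, 8} — 7 values for 7 variables — and 8 appears only in y5's list, so y5 = 8.
The 6 still-open variables together cover exactly {1, 2, 3, 4, 5, 7} — 6 values for 6 variables — and 7 appears only in y6's list, so y6 = 7.
The 3 variables y2, y4, y7 are confined to {1, 3, 4}, which locks those values in; drop them from y3, y8.
No further eliminations apply; y7 can still be any of 1, 3, 4.

1, 3, 4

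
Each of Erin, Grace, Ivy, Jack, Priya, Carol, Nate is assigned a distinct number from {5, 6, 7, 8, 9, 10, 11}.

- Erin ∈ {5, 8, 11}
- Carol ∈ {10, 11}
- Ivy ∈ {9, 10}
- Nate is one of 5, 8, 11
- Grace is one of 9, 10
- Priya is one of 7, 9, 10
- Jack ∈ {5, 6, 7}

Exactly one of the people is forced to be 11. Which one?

The 7 variables draw from only 7 values {5, 6, 7, 8, 9, 10, 11}, so each is used; only Jack can be 6, hence Jack = 6.
The 6 still-open variables together cover exactly {5, 7, 8, 9, 10, 11} — 6 values for 6 variables — and 7 appears only in Priya's list, so Priya = 7.
Grace and Ivy share exactly the 2 values {9, 10}; by pigeonhole those values go to them, so strike 9, 10 from Carol.
So 11 goes to Carol.

Carol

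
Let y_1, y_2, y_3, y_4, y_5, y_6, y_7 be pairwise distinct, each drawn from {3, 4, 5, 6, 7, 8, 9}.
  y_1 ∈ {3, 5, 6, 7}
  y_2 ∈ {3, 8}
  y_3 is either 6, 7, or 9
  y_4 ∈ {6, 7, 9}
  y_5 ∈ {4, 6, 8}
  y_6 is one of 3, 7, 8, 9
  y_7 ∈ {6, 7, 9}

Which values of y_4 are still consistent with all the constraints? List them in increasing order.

6, 7, 9

The 7 variables draw from only 7 values {3, 4, 5, 6, 7, 8, 9}, so each is used; only y_5 can be 4, hence y_5 = 4.
Among the 6 still-open variables, 5 fits only y_1 (and all 6 values in {3, 5, 6, 7, 8, 9} must be used), so y_1 = 5.
The 3 variables y_3, y_4, y_7 are confined to {6, 7, 9}, which locks those values in; drop them from y_6.
No further eliminations apply; y_4 can still be any of 6, 7, 9.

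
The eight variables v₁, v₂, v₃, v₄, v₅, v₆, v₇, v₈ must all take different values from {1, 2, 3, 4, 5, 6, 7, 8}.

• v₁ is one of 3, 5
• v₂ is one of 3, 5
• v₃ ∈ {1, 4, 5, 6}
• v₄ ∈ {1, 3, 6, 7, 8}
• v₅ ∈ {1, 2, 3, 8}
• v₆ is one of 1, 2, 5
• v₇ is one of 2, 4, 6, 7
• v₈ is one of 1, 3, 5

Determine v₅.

8

v₁ and v₂ between them cover only {3, 5} — a naked pair. Remove those values from v₃, v₄, v₅, v₆, v₈.
That leaves v₈ = 1. Strike 1 from v₃, v₄, v₅, v₆.
v₆ has just one choice, so v₆ = 2. So v₅, v₇ can't be 2.
So v₅ = 8.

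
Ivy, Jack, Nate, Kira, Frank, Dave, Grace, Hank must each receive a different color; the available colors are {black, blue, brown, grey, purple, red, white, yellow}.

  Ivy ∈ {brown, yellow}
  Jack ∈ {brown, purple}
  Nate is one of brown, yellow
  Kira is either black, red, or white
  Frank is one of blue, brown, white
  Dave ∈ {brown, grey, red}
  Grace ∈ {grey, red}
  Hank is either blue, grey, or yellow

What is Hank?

blue

The 8 variables together cover exactly {black, blue, brown, grey, purple, red, white, yellow} — 8 values for 8 variables — and black appears only in Kira's list, so Kira = black.
The 7 still-open variables together cover exactly {blue, brown, grey, purple, red, white, yellow} — 7 values for 7 variables — and purple appears only in Jack's list, so Jack = purple.
The 6 still-open variables together cover exactly {blue, brown, grey, red, white, yellow} — 6 values for 6 variables — and white appears only in Frank's list, so Frank = white.
Among the 5 still-open variables, blue fits only Hank (and all 5 values in {blue, brown, grey, red, yellow} must be used), so Hank = blue.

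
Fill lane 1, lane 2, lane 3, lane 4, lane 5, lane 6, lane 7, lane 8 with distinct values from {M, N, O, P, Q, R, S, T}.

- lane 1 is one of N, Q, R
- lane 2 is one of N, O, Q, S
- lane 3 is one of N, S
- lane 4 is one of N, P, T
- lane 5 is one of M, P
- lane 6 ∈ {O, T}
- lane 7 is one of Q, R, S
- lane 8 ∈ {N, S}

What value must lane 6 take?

The 8 variables together cover exactly {M, N, O, P, Q, R, S, T} — 8 values for 8 variables — and M appears only in lane 5's list, so lane 5 = M.
Among the 7 still-open variables, P fits only lane 4 (and all 7 values in {N, O, P, Q, R, S, T} must be used), so lane 4 = P.
The 6 still-open variables together cover exactly {N, O, Q, R, S, T} — 6 values for 6 variables — and T appears only in lane 6's list, so lane 6 = T.

T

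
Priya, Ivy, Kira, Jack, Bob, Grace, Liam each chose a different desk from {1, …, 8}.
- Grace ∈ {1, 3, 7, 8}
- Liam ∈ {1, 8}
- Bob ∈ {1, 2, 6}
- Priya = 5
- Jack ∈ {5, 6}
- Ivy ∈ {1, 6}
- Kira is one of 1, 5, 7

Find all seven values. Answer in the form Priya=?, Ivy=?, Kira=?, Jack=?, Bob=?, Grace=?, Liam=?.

Priya has just one choice, so Priya = 5. Remove 5 from Kira, Jack.
That leaves Jack = 6. So Ivy, Bob can't be 6.
Ivy's domain is down to {1}, so Ivy = 1. Eliminate 1 elsewhere: Kira, Bob, Grace, Liam.
Kira has just one choice, so Kira = 7. Eliminate 7 elsewhere: Grace.
That leaves Bob = 2.
Liam must be 8 (only option left). Eliminate 8 elsewhere: Grace.
Grace's domain is down to {3}, so Grace = 3.

Priya=5, Ivy=1, Kira=7, Jack=6, Bob=2, Grace=3, Liam=8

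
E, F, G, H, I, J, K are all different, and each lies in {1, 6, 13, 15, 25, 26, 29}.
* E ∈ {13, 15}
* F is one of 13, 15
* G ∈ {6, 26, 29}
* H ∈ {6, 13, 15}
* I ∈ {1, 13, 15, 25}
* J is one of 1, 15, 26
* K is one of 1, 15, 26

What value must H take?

6

Among the 7 variables, 25 fits only I (and all 7 values in {1, 6, 13, 15, 25, 26, 29} must be used), so I = 25.
The 6 still-open variables together cover exactly {1, 6, 13, 15, 26, 29} — 6 values for 6 variables — and 29 appears only in G's list, so G = 29.
Among the 5 still-open variables, 6 fits only H (and all 5 values in {1, 6, 13, 15, 26} must be used), so H = 6.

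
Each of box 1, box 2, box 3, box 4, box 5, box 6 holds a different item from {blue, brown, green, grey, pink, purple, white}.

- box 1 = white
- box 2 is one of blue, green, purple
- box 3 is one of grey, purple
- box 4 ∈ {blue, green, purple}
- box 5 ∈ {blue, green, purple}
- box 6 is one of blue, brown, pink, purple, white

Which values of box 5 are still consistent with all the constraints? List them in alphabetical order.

box 1 has just one choice, so box 1 = white. So box 6 can't be white.
box 2, box 4, box 5 share exactly the 3 values {blue, green, purple}; by pigeonhole those values go to them, so strike blue, green, purple from box 3, box 6.
box 3 must be grey (only option left).
No further eliminations apply; box 5 can still be any of blue, green, purple.

blue, green, purple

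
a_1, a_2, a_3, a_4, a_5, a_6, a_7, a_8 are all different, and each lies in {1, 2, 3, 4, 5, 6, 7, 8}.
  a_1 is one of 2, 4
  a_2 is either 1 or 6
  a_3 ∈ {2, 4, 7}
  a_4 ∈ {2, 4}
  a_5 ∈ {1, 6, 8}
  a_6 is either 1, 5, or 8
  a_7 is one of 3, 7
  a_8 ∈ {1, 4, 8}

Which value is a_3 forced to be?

7

The 8 variables draw from only 8 values {1, 2, 3, 4, 5, 6, 7, 8}, so each is used; only a_7 can be 3, hence a_7 = 3.
Among the 7 still-open variables, 5 fits only a_6 (and all 7 values in {1, 2, 4, 5, 6, 7, 8} must be used), so a_6 = 5.
Among the 6 still-open variables, 7 fits only a_3 (and all 6 values in {1, 2, 4, 6, 7, 8} must be used), so a_3 = 7.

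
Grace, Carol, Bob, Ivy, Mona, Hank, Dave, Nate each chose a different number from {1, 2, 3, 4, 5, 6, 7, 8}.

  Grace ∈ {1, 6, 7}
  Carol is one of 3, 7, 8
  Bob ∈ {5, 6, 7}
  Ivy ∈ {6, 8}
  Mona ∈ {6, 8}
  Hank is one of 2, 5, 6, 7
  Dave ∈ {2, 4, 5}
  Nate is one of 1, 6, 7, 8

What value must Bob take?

The 8 variables draw from only 8 values {1, 2, 3, 4, 5, 6, 7, 8}, so each is used; only Carol can be 3, hence Carol = 3.
The 7 still-open variables together cover exactly {1, 2, 4, 5, 6, 7, 8} — 7 values for 7 variables — and 4 appears only in Dave's list, so Dave = 4.
Among the 6 still-open variables, 2 fits only Hank (and all 6 values in {1, 2, 5, 6, 7, 8} must be used), so Hank = 2.
The 5 still-open variables together cover exactly {1, 5, 6, 7, 8} — 5 values for 5 variables — and 5 appears only in Bob's list, so Bob = 5.

5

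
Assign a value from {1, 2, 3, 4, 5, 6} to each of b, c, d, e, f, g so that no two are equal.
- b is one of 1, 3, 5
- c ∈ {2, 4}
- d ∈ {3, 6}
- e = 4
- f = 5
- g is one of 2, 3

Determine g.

3

e's domain is down to {4}, so e = 4. So c can't be 4.
f's domain is down to {5}, so f = 5. Remove 5 from b.
c must be 2 (only option left). Remove 2 from g.
So g = 3.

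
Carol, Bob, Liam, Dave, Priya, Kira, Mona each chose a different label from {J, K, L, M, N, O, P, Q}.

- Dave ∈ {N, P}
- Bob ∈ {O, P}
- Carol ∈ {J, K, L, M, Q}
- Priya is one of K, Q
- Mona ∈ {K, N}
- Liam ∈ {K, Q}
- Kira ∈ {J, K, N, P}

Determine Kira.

J

Liam and Priya share exactly the 2 values {K, Q}; by pigeonhole those values go to them, so strike K, Q from Carol, Kira, Mona.
Mona must be N (only option left). So Dave, Kira can't be N.
Dave has just one choice, so Dave = P. Remove P from Bob, Kira.
So Kira = J.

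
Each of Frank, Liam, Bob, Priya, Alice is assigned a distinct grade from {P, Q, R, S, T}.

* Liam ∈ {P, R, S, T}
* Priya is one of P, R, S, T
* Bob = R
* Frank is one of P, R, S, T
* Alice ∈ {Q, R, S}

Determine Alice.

Bob's domain is down to {R}, so Bob = R. Strike R from Frank, Liam, Priya, Alice.
The 4 still-open variables draw from only 4 values {P, Q, S, T}, so each is used; only Alice can be Q, hence Alice = Q.

Q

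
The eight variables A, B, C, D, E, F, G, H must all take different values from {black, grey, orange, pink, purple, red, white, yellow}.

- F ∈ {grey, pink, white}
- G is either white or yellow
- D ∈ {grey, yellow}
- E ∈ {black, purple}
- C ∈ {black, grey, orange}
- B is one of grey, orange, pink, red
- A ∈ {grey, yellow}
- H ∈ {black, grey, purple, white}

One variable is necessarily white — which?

G

The 8 variables together cover exactly {black, grey, orange, pink, purple, red, white, yellow} — 8 values for 8 variables — and red appears only in B's list, so B = red.
The 7 still-open variables draw from only 7 values {black, grey, orange, pink, purple, white, yellow}, so each is used; only C can be orange, hence C = orange.
The 6 still-open variables draw from only 6 values {black, grey, pink, purple, white, yellow}, so each is used; only F can be pink, hence F = pink.
The 2 variables A and D are confined to {grey, yellow}, which locks those values in; drop them from G, H.
So white goes to G.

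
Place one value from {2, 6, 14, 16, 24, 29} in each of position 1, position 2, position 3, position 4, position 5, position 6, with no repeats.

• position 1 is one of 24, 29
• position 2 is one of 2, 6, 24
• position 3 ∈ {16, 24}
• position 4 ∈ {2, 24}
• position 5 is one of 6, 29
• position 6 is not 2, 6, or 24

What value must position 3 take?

Among the 6 variables, 14 fits only position 6 (and all 6 values in {2, 6, 14, 16, 24, 29} must be used), so position 6 = 14.
The 5 still-open variables draw from only 5 values {2, 6, 16, 24, 29}, so each is used; only position 3 can be 16, hence position 3 = 16.

16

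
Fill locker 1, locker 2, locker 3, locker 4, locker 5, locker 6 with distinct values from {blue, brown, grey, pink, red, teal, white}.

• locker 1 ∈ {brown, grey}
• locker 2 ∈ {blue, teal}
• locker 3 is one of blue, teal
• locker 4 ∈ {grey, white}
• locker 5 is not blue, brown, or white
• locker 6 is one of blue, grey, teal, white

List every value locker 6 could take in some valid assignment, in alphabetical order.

locker 2 and locker 3 between them cover only {blue, teal} — a naked pair. Remove those values from locker 5, locker 6.
locker 4 and locker 6 between them cover only {grey, white} — a naked pair. Remove those values from locker 1, locker 5.
locker 1 must be brown (only option left).
No further eliminations apply; locker 6 can still be any of grey, white.

grey, white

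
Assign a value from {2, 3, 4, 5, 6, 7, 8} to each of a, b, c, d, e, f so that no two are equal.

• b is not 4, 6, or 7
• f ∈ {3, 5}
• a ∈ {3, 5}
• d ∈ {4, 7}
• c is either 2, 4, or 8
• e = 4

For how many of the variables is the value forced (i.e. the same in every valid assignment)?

e has just one choice, so e = 4. So c, d can't be 4.
d has just one choice, so d = 7.
a and f between them cover only {3, 5} — a naked pair. Remove those values from b.
Determined: d=7, e=4. The other variables each still have more than one consistent value. That makes 2.

2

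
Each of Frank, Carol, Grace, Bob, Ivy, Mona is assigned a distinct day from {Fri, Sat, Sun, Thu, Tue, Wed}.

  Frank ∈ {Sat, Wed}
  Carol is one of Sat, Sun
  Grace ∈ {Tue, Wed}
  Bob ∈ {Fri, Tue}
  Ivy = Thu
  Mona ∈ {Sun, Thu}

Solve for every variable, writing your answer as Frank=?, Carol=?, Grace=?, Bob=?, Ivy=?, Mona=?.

Frank=Wed, Carol=Sat, Grace=Tue, Bob=Fri, Ivy=Thu, Mona=Sun

Ivy's domain is down to {Thu}, so Ivy = Thu. So Mona can't be Thu.
Mona has just one choice, so Mona = Sun. So Carol can't be Sun.
Carol must be Sat (only option left). Strike Sat from Frank.
Frank must be Wed (only option left). So Grace can't be Wed.
That leaves Grace = Tue. Remove Tue from Bob.
That leaves Bob = Fri.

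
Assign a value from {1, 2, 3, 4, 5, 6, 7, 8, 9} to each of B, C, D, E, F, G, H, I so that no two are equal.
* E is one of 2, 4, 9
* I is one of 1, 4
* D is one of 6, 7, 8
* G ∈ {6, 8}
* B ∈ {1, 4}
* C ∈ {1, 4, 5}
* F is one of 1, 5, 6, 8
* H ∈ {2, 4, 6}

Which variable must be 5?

C

Among the 8 variables, 7 fits only D (and all 8 values in {1, 2, 4, 5, 6, 7, 8, 9} must be used), so D = 7.
The 7 still-open variables draw from only 7 values {1, 2, 4, 5, 6, 8, 9}, so each is used; only E can be 9, hence E = 9.
Among the 6 still-open variables, 2 fits only H (and all 6 values in {1, 2, 4, 5, 6, 8} must be used), so H = 2.
B and I between them cover only {1, 4} — a naked pair. Remove those values from C, F.
So 5 goes to C.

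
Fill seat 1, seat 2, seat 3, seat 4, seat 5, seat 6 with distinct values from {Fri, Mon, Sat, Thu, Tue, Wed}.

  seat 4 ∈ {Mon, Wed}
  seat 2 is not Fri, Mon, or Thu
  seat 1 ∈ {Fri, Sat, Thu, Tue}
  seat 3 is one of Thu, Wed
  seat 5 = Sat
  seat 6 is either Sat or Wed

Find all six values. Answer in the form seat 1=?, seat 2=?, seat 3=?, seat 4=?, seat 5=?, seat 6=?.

seat 5 must be Sat (only option left). Strike Sat from seat 1, seat 2, seat 6.
seat 6 has just one choice, so seat 6 = Wed. So seat 2, seat 3, seat 4 can't be Wed.
seat 2 must be Tue (only option left). So seat 1 can't be Tue.
seat 3's domain is down to {Thu}, so seat 3 = Thu. Eliminate Thu elsewhere: seat 1.
seat 4 must be Mon (only option left).
seat 1 must be Fri (only option left).

seat 1=Fri, seat 2=Tue, seat 3=Thu, seat 4=Mon, seat 5=Sat, seat 6=Wed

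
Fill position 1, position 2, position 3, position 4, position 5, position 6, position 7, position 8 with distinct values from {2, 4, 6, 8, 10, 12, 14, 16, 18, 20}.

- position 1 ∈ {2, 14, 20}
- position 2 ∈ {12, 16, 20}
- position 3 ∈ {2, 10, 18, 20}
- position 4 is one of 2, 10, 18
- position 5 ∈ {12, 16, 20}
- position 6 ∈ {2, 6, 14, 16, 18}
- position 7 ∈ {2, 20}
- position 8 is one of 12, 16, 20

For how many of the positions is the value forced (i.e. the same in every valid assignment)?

3

The 8 variables together cover exactly {2, 6, 10, 12, 14, 16, 18, 20} — 8 values for 8 variables — and 6 appears only in position 6's list, so position 6 = 6.
The 7 still-open variables together cover exactly {2, 10, 12, 14, 16, 18, 20} — 7 values for 7 variables — and 14 appears only in position 1's list, so position 1 = 14.
position 2, position 5, position 8 share exactly the 3 values {12, 16, 20}; by pigeonhole those values go to them, so strike 12, 16, 20 from position 3, position 7.
position 7's domain is down to {2}, so position 7 = 2. Strike 2 from position 3, position 4.
Determined: position 1=14, position 6=6, position 7=2. The other positions each still have more than one consistent value. That makes 3.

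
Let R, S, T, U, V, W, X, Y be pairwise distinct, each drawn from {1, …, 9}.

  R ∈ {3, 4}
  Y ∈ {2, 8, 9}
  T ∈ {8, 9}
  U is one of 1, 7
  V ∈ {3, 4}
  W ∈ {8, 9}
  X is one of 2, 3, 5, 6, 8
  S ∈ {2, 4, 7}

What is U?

1

R and V share exactly the 2 values {3, 4}; by pigeonhole those values go to them, so strike 3, 4 from S, X.
T and W share exactly the 2 values {8, 9}; by pigeonhole those values go to them, so strike 8, 9 from X, Y.
That leaves Y = 2. Remove 2 from S, X.
S must be 7 (only option left). Remove 7 from U.
So U = 1.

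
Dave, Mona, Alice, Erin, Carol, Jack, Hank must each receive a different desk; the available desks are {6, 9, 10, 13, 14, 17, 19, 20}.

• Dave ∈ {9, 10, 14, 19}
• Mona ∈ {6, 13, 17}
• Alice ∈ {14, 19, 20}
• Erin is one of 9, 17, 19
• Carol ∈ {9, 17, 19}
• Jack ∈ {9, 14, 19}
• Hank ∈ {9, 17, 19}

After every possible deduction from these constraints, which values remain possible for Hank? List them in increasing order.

Erin, Carol, Hank between them cover only {9, 17, 19} — a naked triple. Remove those values from Dave, Mona, Alice, Jack.
Jack must be 14 (only option left). Remove 14 from Dave, Alice.
Dave must be 10 (only option left).
Alice has just one choice, so Alice = 20.
No further eliminations apply; Hank can still be any of 9, 17, 19.

9, 17, 19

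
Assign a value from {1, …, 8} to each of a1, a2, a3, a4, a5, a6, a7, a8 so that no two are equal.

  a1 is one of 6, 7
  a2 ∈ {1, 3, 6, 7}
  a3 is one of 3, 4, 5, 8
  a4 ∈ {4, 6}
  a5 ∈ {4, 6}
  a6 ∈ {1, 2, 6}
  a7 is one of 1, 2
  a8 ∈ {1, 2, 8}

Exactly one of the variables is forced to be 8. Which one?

a8

Among the 8 variables, 5 fits only a3 (and all 8 values in {1, 2, 3, 4, 5, 6, 7, 8} must be used), so a3 = 5.
The 7 still-open variables together cover exactly {1, 2, 3, 4, 6, 7, 8} — 7 values for 7 variables — and 3 appears only in a2's list, so a2 = 3.
Among the 6 still-open variables, 7 fits only a1 (and all 6 values in {1, 2, 4, 6, 7, 8} must be used), so a1 = 7.
The 5 still-open variables draw from only 5 values {1, 2, 4, 6, 8}, so each is used; only a8 can be 8, hence a8 = 8.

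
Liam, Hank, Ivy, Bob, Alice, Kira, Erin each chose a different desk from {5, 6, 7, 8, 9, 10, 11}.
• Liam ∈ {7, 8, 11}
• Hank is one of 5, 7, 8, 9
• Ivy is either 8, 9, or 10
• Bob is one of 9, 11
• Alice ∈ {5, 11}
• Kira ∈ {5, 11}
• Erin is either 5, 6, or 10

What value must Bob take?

The 7 variables together cover exactly {5, 6, 7, 8, 9, 10, 11} — 7 values for 7 variables — and 6 appears only in Erin's list, so Erin = 6.
The 6 still-open variables draw from only 6 values {5, 7, 8, 9, 10, 11}, so each is used; only Ivy can be 10, hence Ivy = 10.
Alice and Kira between them cover only {5, 11} — a naked pair. Remove those values from Liam, Hank, Bob.
So Bob = 9.

9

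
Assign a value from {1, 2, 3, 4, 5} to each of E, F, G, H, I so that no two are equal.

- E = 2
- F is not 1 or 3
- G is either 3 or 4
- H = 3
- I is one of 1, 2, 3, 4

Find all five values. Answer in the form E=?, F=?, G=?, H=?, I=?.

E's domain is down to {2}, so E = 2. Strike 2 from F, I.
H's domain is down to {3}, so H = 3. So G, I can't be 3.
G must be 4 (only option left). Remove 4 from F, I.
I has just one choice, so I = 1.
F must be 5 (only option left).

E=2, F=5, G=4, H=3, I=1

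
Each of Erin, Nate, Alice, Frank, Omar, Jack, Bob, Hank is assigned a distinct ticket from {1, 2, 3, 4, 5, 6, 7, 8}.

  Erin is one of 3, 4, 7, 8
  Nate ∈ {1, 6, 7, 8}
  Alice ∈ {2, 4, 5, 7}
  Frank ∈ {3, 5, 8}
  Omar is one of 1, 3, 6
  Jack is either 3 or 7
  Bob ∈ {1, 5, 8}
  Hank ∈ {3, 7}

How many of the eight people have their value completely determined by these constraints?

Among the 8 variables, 2 fits only Alice (and all 8 values in {1, 2, 3, 4, 5, 6, 7, 8} must be used), so Alice = 2.
The 7 still-open variables draw from only 7 values {1, 3, 4, 5, 6, 7, 8}, so each is used; only Erin can be 4, hence Erin = 4.
Jack and Hank between them cover only {3, 7} — a naked pair. Remove those values from Nate, Frank, Omar.
Determined: Erin=4, Alice=2. The other people each still have more than one consistent value. That makes 2.

2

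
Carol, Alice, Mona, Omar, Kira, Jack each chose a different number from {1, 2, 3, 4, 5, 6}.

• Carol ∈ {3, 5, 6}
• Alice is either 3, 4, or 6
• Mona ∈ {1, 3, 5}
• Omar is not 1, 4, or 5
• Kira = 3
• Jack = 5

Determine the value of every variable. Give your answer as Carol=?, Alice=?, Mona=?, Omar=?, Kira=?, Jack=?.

Carol=6, Alice=4, Mona=1, Omar=2, Kira=3, Jack=5

Kira has just one choice, so Kira = 3. So Carol, Alice, Mona, Omar can't be 3.
Jack has just one choice, so Jack = 5. Strike 5 from Carol, Mona.
Carol must be 6 (only option left). Remove 6 from Alice, Omar.
That leaves Alice = 4.
Mona has just one choice, so Mona = 1.
Omar must be 2 (only option left).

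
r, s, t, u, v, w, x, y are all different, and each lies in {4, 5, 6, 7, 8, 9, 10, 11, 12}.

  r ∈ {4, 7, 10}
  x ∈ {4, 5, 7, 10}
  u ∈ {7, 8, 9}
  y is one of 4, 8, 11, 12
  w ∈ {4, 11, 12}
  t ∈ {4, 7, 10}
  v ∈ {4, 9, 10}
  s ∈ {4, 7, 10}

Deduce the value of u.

The 8 variables draw from only 8 values {4, 5, 7, 8, 9, 10, 11, 12}, so each is used; only x can be 5, hence x = 5.
r, s, t between them cover only {4, 7, 10} — a naked triple. Remove those values from u, v, w, y.
v must be 9 (only option left). Strike 9 from u.
So u = 8.

8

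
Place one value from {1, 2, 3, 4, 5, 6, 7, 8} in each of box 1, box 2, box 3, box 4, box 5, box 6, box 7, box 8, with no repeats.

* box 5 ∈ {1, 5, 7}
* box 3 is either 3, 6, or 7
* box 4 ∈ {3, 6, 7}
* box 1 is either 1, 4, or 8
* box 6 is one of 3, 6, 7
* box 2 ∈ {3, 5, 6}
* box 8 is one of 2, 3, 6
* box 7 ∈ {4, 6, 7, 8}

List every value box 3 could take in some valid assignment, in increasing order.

3, 6, 7

The 8 variables together cover exactly {1, 2, 3, 4, 5, 6, 7, 8} — 8 values for 8 variables — and 2 appears only in box 8's list, so box 8 = 2.
box 3, box 4, box 6 share exactly the 3 values {3, 6, 7}; by pigeonhole those values go to them, so strike 3, 6, 7 from box 2, box 5, box 7.
box 2 has just one choice, so box 2 = 5. Remove 5 from box 5.
box 5's domain is down to {1}, so box 5 = 1. Strike 1 from box 1.
No further eliminations apply; box 3 can still be any of 3, 6, 7.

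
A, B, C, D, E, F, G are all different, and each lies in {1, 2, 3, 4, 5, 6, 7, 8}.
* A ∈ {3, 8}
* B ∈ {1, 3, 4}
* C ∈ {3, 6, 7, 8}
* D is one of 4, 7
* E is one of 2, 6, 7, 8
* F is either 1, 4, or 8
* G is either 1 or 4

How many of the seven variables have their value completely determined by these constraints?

The 7 variables together cover exactly {1, 2, 3, 4, 6, 7, 8} — 7 values for 7 variables — and 2 appears only in E's list, so E = 2.
The 6 still-open variables together cover exactly {1, 3, 4, 6, 7, 8} — 6 values for 6 variables — and 6 appears only in C's list, so C = 6.
The 5 still-open variables together cover exactly {1, 3, 4, 7, 8} — 5 values for 5 variables — and 7 appears only in D's list, so D = 7.
Determined: C=6, D=7, E=2. The other variables each still have more than one consistent value. That makes 3.

3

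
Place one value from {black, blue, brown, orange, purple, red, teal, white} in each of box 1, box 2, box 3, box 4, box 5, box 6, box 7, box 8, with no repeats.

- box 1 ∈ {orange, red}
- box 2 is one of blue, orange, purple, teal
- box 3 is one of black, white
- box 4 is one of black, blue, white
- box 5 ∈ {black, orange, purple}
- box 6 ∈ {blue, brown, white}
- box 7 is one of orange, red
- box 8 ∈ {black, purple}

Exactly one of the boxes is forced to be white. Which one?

box 3

The 8 variables draw from only 8 values {black, blue, brown, orange, purple, red, teal, white}, so each is used; only box 6 can be brown, hence box 6 = brown.
Among the 7 still-open variables, teal fits only box 2 (and all 7 values in {black, blue, orange, purple, red, teal, white} must be used), so box 2 = teal.
The 6 still-open variables together cover exactly {black, blue, orange, purple, red, white} — 6 values for 6 variables — and blue appears only in box 4's list, so box 4 = blue.
Among the 5 still-open variables, white fits only box 3 (and all 5 values in {black, orange, purple, red, white} must be used), so box 3 = white.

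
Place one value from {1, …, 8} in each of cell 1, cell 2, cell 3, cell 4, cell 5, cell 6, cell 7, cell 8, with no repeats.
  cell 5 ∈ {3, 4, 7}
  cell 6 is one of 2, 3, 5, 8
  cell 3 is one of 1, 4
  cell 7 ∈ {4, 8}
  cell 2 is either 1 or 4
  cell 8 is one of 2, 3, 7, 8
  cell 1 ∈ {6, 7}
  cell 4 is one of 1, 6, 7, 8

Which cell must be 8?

cell 7

Among the 8 variables, 5 fits only cell 6 (and all 8 values in {1, 2, 3, 4, 5, 6, 7, 8} must be used), so cell 6 = 5.
The 7 still-open variables draw from only 7 values {1, 2, 3, 4, 6, 7, 8}, so each is used; only cell 8 can be 2, hence cell 8 = 2.
The 6 still-open variables draw from only 6 values {1, 3, 4, 6, 7, 8}, so each is used; only cell 5 can be 3, hence cell 5 = 3.
The 2 variables cell 2 and cell 3 are confined to {1, 4}, which locks those values in; drop them from cell 4, cell 7.
So 8 goes to cell 7.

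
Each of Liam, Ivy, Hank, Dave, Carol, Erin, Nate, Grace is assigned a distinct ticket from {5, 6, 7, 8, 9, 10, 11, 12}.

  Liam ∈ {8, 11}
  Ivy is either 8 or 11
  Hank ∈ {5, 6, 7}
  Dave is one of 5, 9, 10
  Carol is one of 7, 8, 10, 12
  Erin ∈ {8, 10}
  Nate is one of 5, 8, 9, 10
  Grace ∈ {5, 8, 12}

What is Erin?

10

Among the 8 variables, 6 fits only Hank (and all 8 values in {5, 6, 7, 8, 9, 10, 11, 12} must be used), so Hank = 6.
Among the 7 still-open variables, 7 fits only Carol (and all 7 values in {5, 7, 8, 9, 10, 11, 12} must be used), so Carol = 7.
The 6 still-open variables together cover exactly {5, 8, 9, 10, 11, 12} — 6 values for 6 variables — and 12 appears only in Grace's list, so Grace = 12.
Liam and Ivy share exactly the 2 values {8, 11}; by pigeonhole those values go to them, so strike 8, 11 from Erin, Nate.
So Erin = 10.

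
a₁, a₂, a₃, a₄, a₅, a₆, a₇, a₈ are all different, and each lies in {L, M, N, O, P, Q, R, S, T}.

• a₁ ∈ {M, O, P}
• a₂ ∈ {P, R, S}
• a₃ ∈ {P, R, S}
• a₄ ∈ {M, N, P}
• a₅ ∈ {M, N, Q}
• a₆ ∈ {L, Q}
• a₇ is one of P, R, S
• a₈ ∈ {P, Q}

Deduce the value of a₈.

Q

Among the 8 variables, L fits only a₆ (and all 8 values in {L, M, N, O, P, Q, R, S} must be used), so a₆ = L.
Among the 7 still-open variables, O fits only a₁ (and all 7 values in {M, N, O, P, Q, R, S} must be used), so a₁ = O.
The 3 variables a₂, a₃, a₇ are confined to {P, R, S}, which locks those values in; drop them from a₄, a₈.
So a₈ = Q.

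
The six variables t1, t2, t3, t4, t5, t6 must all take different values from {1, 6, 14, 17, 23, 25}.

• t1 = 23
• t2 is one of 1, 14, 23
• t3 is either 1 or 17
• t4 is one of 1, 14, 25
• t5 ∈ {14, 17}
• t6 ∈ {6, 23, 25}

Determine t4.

t1's domain is down to {23}, so t1 = 23. So t2, t6 can't be 23.
The 5 still-open variables together cover exactly {1, 6, 14, 17, 25} — 5 values for 5 variables — and 6 appears only in t6's list, so t6 = 6.
Among the 4 still-open variables, 25 fits only t4 (and all 4 values in {1, 14, 17, 25} must be used), so t4 = 25.

25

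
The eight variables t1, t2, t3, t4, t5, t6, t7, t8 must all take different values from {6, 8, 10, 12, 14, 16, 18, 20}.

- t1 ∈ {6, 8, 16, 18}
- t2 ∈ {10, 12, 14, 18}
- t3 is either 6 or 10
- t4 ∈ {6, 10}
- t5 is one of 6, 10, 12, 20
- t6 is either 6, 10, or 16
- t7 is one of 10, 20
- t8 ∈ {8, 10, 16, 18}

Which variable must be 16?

t6

The 8 variables draw from only 8 values {6, 8, 10, 12, 14, 16, 18, 20}, so each is used; only t2 can be 14, hence t2 = 14.
The 7 still-open variables together cover exactly {6, 8, 10, 12, 16, 18, 20} — 7 values for 7 variables — and 12 appears only in t5's list, so t5 = 12.
The 6 still-open variables draw from only 6 values {6, 8, 10, 16, 18, 20}, so each is used; only t7 can be 20, hence t7 = 20.
The 2 variables t3 and t4 are confined to {6, 10}, which locks those values in; drop them from t1, t6, t8.
So 16 goes to t6.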